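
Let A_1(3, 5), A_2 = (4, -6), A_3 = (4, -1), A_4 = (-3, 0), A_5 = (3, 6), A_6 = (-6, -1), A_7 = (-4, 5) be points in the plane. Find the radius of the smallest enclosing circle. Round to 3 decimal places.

6.812

The minimum enclosing circle is determined by three boundary points: A_2, A_5, A_7.
Their circumcentre is (11/34, -9/34) with r² = 26825/578.
The farthest remaining point A_6 is at distance² 23425/578 ≤ 26825/578.
r = √(26825/578) ≈ 6.812.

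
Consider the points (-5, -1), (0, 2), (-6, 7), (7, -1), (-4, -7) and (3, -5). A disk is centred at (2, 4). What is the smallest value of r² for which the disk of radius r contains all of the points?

157

The required radius is the distance from (2, 4) to the farthest point.
Squared distances: 74, 8, 73, 50, 157, 82.
Maximum is 157, attained at (-4, -7).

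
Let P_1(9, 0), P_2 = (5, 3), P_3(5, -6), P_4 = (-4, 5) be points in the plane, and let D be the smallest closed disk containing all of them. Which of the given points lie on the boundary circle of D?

The minimum enclosing circle of a finite set is fixed by two of the points (as a diameter) or three (as a circumcircle).
The minimum enclosing circle is determined by three boundary points: P_1, P_3, P_4.
Their circumcentre is (85/49, 25/49) with r² = 127361/2401.
The farthest remaining point P_2 is at distance² 40484/2401 ≤ 127361/2401.
The points at distance exactly r from the centre are P_1, P_3, P_4 — 3 points.

P_1, P_3, P_4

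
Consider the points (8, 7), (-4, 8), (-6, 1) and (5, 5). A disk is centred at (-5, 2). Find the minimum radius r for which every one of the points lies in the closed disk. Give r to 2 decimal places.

13.93

The required radius is the distance from (-5, 2) to the farthest point.
Squared distances: 194, 37, 2, 109.
Maximum is 194, attained at (8, 7).
r = √194 ≈ 13.93.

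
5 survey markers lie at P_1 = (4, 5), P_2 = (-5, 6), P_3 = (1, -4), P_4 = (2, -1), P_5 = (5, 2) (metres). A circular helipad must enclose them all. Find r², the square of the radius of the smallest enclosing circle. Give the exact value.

The minimum enclosing circle of a finite set is fixed by two of the points (as a diameter) or three (as a circumcircle).
The minimum enclosing circle is determined by three boundary points: P_1, P_2, P_3.
Their circumcentre is (-13/14, 23/14) with r² = 3485/98.
The farthest remaining point P_5 is at distance² 3457/98 ≤ 3485/98.

3485/98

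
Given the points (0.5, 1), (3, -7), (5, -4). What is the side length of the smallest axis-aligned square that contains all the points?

8

The bounding box has width 4.5 and height 8.
An axis-aligned square enclosing the set must have side ≥ max(width, height).
So the minimum side is max(4.5, 8) = 8.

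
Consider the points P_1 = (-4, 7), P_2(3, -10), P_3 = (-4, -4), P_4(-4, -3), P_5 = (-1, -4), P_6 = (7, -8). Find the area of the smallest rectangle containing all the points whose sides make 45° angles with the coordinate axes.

143

In coordinates u = x + y, v = x − y the rectangle is axis-aligned; the map (x,y)→(u,v) scales areas by 2.
u-values: 3, -7, -8, -7, -5, -1; range = 3 − (-8) = 11.
v-values: -11, 13, 0, -1, 3, 15; range = 15 − (-11) = 26.
Area = (11 × 26) / 2 = 143.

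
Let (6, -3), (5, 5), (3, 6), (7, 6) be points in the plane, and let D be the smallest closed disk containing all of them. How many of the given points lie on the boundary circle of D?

3

A smallest enclosing disk is always determined by at most three of the input points on its boundary.
The minimum enclosing circle is determined by three boundary points: (6, -3), (3, 6), (7, 6).
Their circumcentre is (5, 5/3) with r² = 205/9.
The farthest remaining point (5, 5) is at distance² 100/9 ≤ 205/9.
The points at distance exactly r from the centre are (6, -3), (3, 6), (7, 6) — 3 points.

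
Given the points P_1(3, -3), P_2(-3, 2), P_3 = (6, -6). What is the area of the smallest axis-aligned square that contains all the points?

The bounding box has width 9 and height 8.
An axis-aligned square enclosing the set must have side ≥ max(width, height).
So the minimum side is max(9, 8) = 9.
Area = 9² = 81.

81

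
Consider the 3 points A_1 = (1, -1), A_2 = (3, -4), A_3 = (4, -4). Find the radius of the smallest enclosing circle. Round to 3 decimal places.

2.121

Side lengths²: A_1A_2² = 13, A_1A_3² = 18, A_2A_3² = 1.
Since A_1A_3² = 18 ≥ 13 + 1 = 14, the angle opposite A_1A_3 is not acute, so the smallest enclosing circle has A_1A_3 as diameter.
Centre = midpoint of A_1A_3 = (2.5, -2.5), r² = 18/4 = 4.5.
r = √(4.5) ≈ 2.121.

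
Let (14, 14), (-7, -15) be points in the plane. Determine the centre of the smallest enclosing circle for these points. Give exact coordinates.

(3.5, -0.5)

The smallest circle enclosing two points has them as diameter endpoints.
Centre = midpoint = (3.5, -0.5); r² = |(14, 14)−(-7, -15)|²/4 = 1282/4 = 320.5.
Centre = (3.5, -0.5).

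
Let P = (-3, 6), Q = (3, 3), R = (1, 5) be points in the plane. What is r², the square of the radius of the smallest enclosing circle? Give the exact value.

Side lengths²: PQ² = 45, PR² = 17, QR² = 8.
Since PQ² = 45 ≥ 17 + 8 = 25, the angle opposite PQ is not acute, so the smallest enclosing circle has PQ as diameter.
Centre = midpoint of PQ = (0, 4.5), r² = 45/4 = 11.25.

11.25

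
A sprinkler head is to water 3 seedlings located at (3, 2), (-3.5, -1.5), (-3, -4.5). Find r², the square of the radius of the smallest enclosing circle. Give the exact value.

Call the three points A, B, C in the order given.
Side lengths²: AB² = 54.5, AC² = 78.25, BC² = 9.25.
Since AC² = 78.25 ≥ 54.5 + 9.25 = 63.75, the angle opposite AC is not acute, so the smallest enclosing circle has AC as diameter.
Centre = midpoint of AC = (0, -1.25), r² = 78.25/4 = 19.5625.

19.5625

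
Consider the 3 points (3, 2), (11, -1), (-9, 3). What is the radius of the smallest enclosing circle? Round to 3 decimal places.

Call the three points A, B, C in the order given.
Side lengths²: AB² = 73, AC² = 145, BC² = 416.
Since BC² = 416 ≥ 145 + 73 = 218, the angle opposite BC is not acute, so the smallest enclosing circle has BC as diameter.
Centre = midpoint of BC = (1, 1), r² = 416/4 = 104.
r = √104 ≈ 10.198.

10.198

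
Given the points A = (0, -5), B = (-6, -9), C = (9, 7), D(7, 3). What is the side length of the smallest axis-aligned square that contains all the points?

16

The bounding box has width 15 and height 16.
An axis-aligned square enclosing the set must have side ≥ max(width, height).
So the minimum side is max(15, 16) = 16.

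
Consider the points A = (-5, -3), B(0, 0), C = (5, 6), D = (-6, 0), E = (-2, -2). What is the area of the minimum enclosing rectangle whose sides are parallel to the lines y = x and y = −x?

In coordinates u = x + y, v = x − y the rectangle is axis-aligned; the map (x,y)→(u,v) scales areas by 2.
u-values: -8, 0, 11, -6, -4; range = 11 − (-8) = 19.
v-values: -2, 0, -1, -6, 0; range = 0 − (-6) = 6.
Area = (19 × 6) / 2 = 57.

57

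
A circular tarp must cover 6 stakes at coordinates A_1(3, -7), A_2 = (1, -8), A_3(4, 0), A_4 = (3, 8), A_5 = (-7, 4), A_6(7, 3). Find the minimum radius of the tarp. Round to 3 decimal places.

By Welzl's lemma the MEC is supported by two points (diametrically opposite) or three points (on a circumcircle).
The minimum enclosing circle is determined by three boundary points: A_2, A_4, A_5.
Their circumcentre is (6/19, 4/19) with r² = 24505/361.
The farthest remaining point A_1 is at distance² 21370/361 ≤ 24505/361.
r = √(24505/361) ≈ 8.239.

8.239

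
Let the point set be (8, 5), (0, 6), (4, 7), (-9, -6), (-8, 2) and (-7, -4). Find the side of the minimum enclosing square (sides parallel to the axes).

17

The bounding box has width 17 and height 13.
An axis-aligned square enclosing the set must have side ≥ max(width, height).
So the minimum side is max(17, 13) = 17.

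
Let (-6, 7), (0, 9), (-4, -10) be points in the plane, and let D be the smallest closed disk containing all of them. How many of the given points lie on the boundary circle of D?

Call the three points A, B, C in the order given.
Side lengths²: AB² = 40, AC² = 293, BC² = 377.
Since BC² = 377 ≥ 293 + 40 = 333, the angle opposite BC is not acute, so the smallest enclosing circle has BC as diameter.
Centre = midpoint of BC = (-2, -0.5), r² = 377/4 = 94.25.
The points at distance exactly r from the centre are (0, 9), (-4, -10) — 2 points.

2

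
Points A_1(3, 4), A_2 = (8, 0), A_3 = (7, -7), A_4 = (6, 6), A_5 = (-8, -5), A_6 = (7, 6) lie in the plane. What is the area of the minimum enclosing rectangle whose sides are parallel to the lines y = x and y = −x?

221

In coordinates u = x + y, v = x − y the rectangle is axis-aligned; the map (x,y)→(u,v) scales areas by 2.
u-values: 7, 8, 0, 12, -13, 13; range = 13 − (-13) = 26.
v-values: -1, 8, 14, 0, -3, 1; range = 14 − (-3) = 17.
Area = (26 × 17) / 2 = 221.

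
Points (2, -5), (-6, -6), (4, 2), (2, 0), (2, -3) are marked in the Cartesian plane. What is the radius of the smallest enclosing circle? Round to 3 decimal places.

The farthest pair is (-6, -6)–(4, 2) with squared distance 164. The circle on this segment as diameter has centre (-1, -2) and r² = 164/4 = 41.
Check (2, -5): distance² to centre = 18 ≤ 41, so it lies inside.
All remaining points lie in this disk, and no smaller disk contains both endpoints, so this is the minimum enclosing circle.
r = √41 ≈ 6.403.

6.403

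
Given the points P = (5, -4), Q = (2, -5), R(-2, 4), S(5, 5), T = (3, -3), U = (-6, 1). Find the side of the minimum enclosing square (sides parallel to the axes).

11

The bounding box has width 11 and height 10.
An axis-aligned square enclosing the set must have side ≥ max(width, height).
So the minimum side is max(11, 10) = 11.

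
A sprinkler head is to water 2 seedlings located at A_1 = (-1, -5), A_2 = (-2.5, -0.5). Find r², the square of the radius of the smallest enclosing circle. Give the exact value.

5.625

The smallest circle enclosing two points has them as diameter endpoints.
Centre = midpoint = (-1.75, -2.75); r² = |A_1A_2|²/4 = 22.5/4 = 5.625.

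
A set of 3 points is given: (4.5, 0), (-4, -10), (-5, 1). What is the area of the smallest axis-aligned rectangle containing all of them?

104.5

x ranges over [-5, 4.5], width 9.5.
y ranges over [-10, 1], height 11.
Area = 9.5 × 11 = 104.5.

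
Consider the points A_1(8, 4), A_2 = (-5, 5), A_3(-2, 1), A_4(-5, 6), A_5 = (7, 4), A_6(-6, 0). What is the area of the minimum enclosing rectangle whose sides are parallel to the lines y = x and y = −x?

In coordinates u = x + y, v = x − y the rectangle is axis-aligned; the map (x,y)→(u,v) scales areas by 2.
u-values: 12, 0, -1, 1, 11, -6; range = 12 − (-6) = 18.
v-values: 4, -10, -3, -11, 3, -6; range = 4 − (-11) = 15.
Area = (18 × 15) / 2 = 135.

135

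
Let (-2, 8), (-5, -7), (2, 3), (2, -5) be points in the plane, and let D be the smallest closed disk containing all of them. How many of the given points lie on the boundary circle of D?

3

By Welzl's lemma the MEC is supported by two points (diametrically opposite) or three points (on a circumcircle).
The minimum enclosing circle is determined by three boundary points: (-2, 8), (-5, -7), (2, -5).
Their circumcentre is (-221/66, 31/66) with r² = 127465/2178.
The farthest remaining point (2, 3) is at distance² 76249/2178 ≤ 127465/2178.
The points at distance exactly r from the centre are (-2, 8), (-5, -7), (2, -5) — 3 points.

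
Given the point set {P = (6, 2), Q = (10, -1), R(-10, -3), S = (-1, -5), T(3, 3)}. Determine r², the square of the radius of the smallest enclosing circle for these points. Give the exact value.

101

The minimum enclosing circle of a finite set is fixed by two of the points (as a diameter) or three (as a circumcircle).
The farthest pair is Q–R with squared distance 404. The circle on this segment as diameter has centre (0, -2) and r² = 404/4 = 101.
Check P: distance² to centre = 52 ≤ 101, so it lies inside.
All remaining points lie in this disk, and no smaller disk contains both endpoints, so this is the minimum enclosing circle.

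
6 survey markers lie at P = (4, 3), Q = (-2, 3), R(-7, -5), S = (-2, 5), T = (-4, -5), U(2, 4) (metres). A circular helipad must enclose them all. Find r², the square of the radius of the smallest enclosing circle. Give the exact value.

A smallest enclosing disk is always determined by at most three of the input points on its boundary.
The farthest pair is P–R with squared distance 185. The circle on this segment as diameter has centre (-1.5, -1) and r² = 185/4 = 46.25.
Check Q: distance² to centre = 16.25 ≤ 46.25, so it lies inside.
All remaining points lie in this disk, and no smaller disk contains both endpoints, so this is the minimum enclosing circle.

46.25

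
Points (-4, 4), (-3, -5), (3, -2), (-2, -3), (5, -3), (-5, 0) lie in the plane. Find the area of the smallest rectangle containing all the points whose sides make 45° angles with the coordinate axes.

80

In coordinates u = x + y, v = x − y the rectangle is axis-aligned; the map (x,y)→(u,v) scales areas by 2.
u-values: 0, -8, 1, -5, 2, -5; range = 2 − (-8) = 10.
v-values: -8, 2, 5, 1, 8, -5; range = 8 − (-8) = 16.
Area = (10 × 16) / 2 = 80.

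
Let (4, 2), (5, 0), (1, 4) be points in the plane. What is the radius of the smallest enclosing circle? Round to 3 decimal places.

Call the three points A, B, C in the order given.
Side lengths²: AB² = 5, AC² = 13, BC² = 32.
Since BC² = 32 ≥ 13 + 5 = 18, the angle opposite BC is not acute, so the smallest enclosing circle has BC as diameter.
Centre = midpoint of BC = (3, 2), r² = 32/4 = 8.
r = √8 ≈ 2.828.

2.828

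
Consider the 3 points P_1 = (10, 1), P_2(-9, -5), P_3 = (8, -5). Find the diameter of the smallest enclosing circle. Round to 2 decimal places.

Side lengths²: P_1P_2² = 397, P_1P_3² = 40, P_2P_3² = 289.
Since P_1P_2² = 397 ≥ 289 + 40 = 329, the angle opposite P_1P_2 is not acute, so the smallest enclosing circle has P_1P_2 as diameter.
Centre = midpoint of P_1P_2 = (0.5, -2), r² = 397/4 = 99.25.
Diameter = 2r = 2√(99.25) ≈ 19.92.

19.92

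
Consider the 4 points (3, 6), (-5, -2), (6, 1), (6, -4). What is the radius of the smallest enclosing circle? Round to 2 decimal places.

By Welzl's lemma the MEC is supported by two points (diametrically opposite) or three points (on a circumcircle).
The minimum enclosing circle is determined by three boundary points: (3, 6), (-5, -2), (6, -4).
Their circumcentre is (27/26, -1/26) with r² = 13625/338.
The farthest remaining point (6, 1) is at distance² 8685/338 ≤ 13625/338.
r = √(13625/338) ≈ 6.35.

6.35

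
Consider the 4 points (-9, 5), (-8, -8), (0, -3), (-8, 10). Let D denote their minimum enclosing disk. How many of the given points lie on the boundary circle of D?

2

By Welzl's lemma the MEC is supported by two points (diametrically opposite) or three points (on a circumcircle).
The farthest pair is (-8, -8)–(-8, 10) with squared distance 324. The circle on this segment as diameter has centre (-8, 1) and r² = 324/4 = 81.
Check (-9, 5): distance² to centre = 17 ≤ 81, so it lies inside.
All remaining points lie in this disk, and no smaller disk contains both endpoints, so this is the minimum enclosing circle.
The points at distance exactly r from the centre are (-8, -8), (-8, 10) — 2 points.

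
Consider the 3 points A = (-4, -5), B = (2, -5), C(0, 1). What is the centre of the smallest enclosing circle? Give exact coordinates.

Side lengths²: AB² = 36, AC² = 52, BC² = 40.
Since AC² = 52 < 40 + 36 = 76, the triangle is acute, so the smallest enclosing circle is the circumcircle.
Circumcentre = (-1, -8/3), r² = 130/9.
Centre = (-1, -8/3).

(-1, -8/3)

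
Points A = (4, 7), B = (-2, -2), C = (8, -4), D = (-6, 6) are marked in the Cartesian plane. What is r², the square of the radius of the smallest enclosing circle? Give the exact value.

The minimum enclosing circle of a finite set is fixed by two of the points (as a diameter) or three (as a circumcircle).
The farthest pair is C–D with squared distance 296. The circle on this segment as diameter has centre (1, 1) and r² = 296/4 = 74.
Check A: distance² to centre = 45 ≤ 74, so it lies inside.
All remaining points lie in this disk, and no smaller disk contains both endpoints, so this is the minimum enclosing circle.

74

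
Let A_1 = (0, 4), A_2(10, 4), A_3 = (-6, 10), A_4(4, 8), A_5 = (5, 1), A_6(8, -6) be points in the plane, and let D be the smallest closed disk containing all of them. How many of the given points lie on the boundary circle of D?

2

The farthest pair is A_3–A_6 with squared distance 452. The circle on this segment as diameter has centre (1, 2) and r² = 452/4 = 113.
Check A_1: distance² to centre = 5 ≤ 113, so it lies inside.
All remaining points lie in this disk, and no smaller disk contains both endpoints, so this is the minimum enclosing circle.
The points at distance exactly r from the centre are A_3, A_6 — 2 points.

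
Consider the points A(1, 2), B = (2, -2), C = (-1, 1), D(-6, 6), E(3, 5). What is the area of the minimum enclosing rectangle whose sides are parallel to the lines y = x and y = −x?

64

In coordinates u = x + y, v = x − y the rectangle is axis-aligned; the map (x,y)→(u,v) scales areas by 2.
u-values: 3, 0, 0, 0, 8; range = 8 − 0 = 8.
v-values: -1, 4, -2, -12, -2; range = 4 − (-12) = 16.
Area = (8 × 16) / 2 = 64.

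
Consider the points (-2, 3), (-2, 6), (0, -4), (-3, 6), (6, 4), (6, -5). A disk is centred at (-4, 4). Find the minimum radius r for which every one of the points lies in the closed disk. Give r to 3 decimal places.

13.454

The required radius is the distance from (-4, 4) to the farthest point.
Squared distances: 5, 8, 80, 5, 100, 181.
Maximum is 181, attained at (6, -5).
r = √181 ≈ 13.454.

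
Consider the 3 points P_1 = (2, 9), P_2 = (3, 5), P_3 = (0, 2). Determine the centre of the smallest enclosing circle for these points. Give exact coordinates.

Side lengths²: P_1P_2² = 17, P_1P_3² = 53, P_2P_3² = 18.
Since P_1P_3² = 53 ≥ 18 + 17 = 35, the angle opposite P_1P_3 is not acute, so the smallest enclosing circle has P_1P_3 as diameter.
Centre = midpoint of P_1P_3 = (1, 5.5), r² = 53/4 = 13.25.
Centre = (1, 5.5).

(1, 5.5)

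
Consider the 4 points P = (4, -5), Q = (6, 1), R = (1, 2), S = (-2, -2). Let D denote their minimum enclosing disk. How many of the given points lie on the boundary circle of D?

3

The minimum enclosing circle of a finite set is fixed by two of the points (as a diameter) or three (as a circumcircle).
The minimum enclosing circle is determined by three boundary points: P, Q, S.
Their circumcentre is (31/14, -15/14) with r² = 1825/98.
The farthest remaining point R is at distance² 1069/98 ≤ 1825/98.
The points at distance exactly r from the centre are P, Q, S — 3 points.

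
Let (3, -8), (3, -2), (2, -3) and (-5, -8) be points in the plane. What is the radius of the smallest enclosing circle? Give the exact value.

A smallest enclosing disk is always determined by at most three of the input points on its boundary.
The farthest pair is (3, -2)–(-5, -8) with squared distance 100. The circle on this segment as diameter has centre (-1, -5) and r² = 100/4 = 25.
Check (3, -8): distance² to centre = 25 ≤ 25, so it lies inside.
All remaining points lie in this disk, and no smaller disk contains both endpoints, so this is the minimum enclosing circle.
r = √25 = 5.

5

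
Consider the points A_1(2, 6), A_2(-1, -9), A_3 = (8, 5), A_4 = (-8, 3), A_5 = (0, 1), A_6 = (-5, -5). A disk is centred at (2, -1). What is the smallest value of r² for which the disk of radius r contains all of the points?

116

The required radius is the distance from (2, -1) to the farthest point.
Squared distances: 49, 73, 72, 116, 8, 65.
Maximum is 116, attained at A_4.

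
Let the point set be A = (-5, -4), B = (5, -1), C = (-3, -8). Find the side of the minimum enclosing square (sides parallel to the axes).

10

The bounding box has width 10 and height 7.
An axis-aligned square enclosing the set must have side ≥ max(width, height).
So the minimum side is max(10, 7) = 10.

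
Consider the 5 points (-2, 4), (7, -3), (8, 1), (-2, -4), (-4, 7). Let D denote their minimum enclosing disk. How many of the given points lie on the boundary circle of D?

A smallest enclosing disk is always determined by at most three of the input points on its boundary.
The farthest pair is (7, -3)–(-4, 7) with squared distance 221. The circle on this segment as diameter has centre (1.5, 2) and r² = 221/4 = 55.25.
Check (-2, 4): distance² to centre = 16.25 ≤ 55.25, so it lies inside.
All remaining points lie in this disk, and no smaller disk contains both endpoints, so this is the minimum enclosing circle.
The points at distance exactly r from the centre are (7, -3), (-4, 7) — 2 points.

2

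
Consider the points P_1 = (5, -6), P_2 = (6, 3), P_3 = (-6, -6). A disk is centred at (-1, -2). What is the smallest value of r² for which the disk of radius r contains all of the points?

The required radius is the distance from (-1, -2) to the farthest point.
Squared distances: 52, 74, 41.
Maximum is 74, attained at P_2.

74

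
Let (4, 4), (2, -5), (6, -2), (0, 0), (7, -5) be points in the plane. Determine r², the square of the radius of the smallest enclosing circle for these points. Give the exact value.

The minimum enclosing circle of a finite set is fixed by two of the points (as a diameter) or three (as a circumcircle).
The minimum enclosing circle is determined by three boundary points: (4, 4), (2, -5), (7, -5).
Their circumcentre is (4.5, -5/6) with r² = 425/18.
The farthest remaining point (0, 0) is at distance² 377/18 ≤ 425/18.

425/18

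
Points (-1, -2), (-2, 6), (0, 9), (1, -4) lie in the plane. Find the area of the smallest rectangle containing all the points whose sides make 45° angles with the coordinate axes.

In coordinates u = x + y, v = x − y the rectangle is axis-aligned; the map (x,y)→(u,v) scales areas by 2.
u-values: -3, 4, 9, -3; range = 9 − (-3) = 12.
v-values: 1, -8, -9, 5; range = 5 − (-9) = 14.
Area = (12 × 14) / 2 = 84.

84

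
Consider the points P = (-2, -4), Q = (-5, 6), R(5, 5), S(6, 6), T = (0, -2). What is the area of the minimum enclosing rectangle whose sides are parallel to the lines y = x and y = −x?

117

In coordinates u = x + y, v = x − y the rectangle is axis-aligned; the map (x,y)→(u,v) scales areas by 2.
u-values: -6, 1, 10, 12, -2; range = 12 − (-6) = 18.
v-values: 2, -11, 0, 0, 2; range = 2 − (-11) = 13.
Area = (18 × 13) / 2 = 117.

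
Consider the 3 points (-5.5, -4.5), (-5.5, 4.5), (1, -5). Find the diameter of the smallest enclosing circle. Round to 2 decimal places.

Call the three points A, B, C in the order given.
Side lengths²: AB² = 81, AC² = 42.5, BC² = 132.5.
Since BC² = 132.5 ≥ 81 + 42.5 = 123.5, the angle opposite BC is not acute, so the smallest enclosing circle has BC as diameter.
Centre = midpoint of BC = (-2.25, -0.25), r² = 132.5/4 = 33.125.
Diameter = 2r = 2√(33.125) ≈ 11.51.

11.51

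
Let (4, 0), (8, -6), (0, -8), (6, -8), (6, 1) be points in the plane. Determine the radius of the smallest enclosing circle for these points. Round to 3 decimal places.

A smallest enclosing disk is always determined by at most three of the input points on its boundary.
The minimum enclosing circle is determined by three boundary points: (8, -6), (0, -8), (6, 1).
Their circumcentre is (3.15, -3.6) with r² = 29.2825.
The farthest remaining point (6, -8) is at distance² 27.4825 ≤ 29.2825.
r = √(29.2825) ≈ 5.411.

5.411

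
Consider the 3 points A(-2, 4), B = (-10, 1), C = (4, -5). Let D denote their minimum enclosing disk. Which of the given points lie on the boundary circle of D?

B, C

Side lengths²: AB² = 73, AC² = 117, BC² = 232.
Since BC² = 232 ≥ 117 + 73 = 190, the angle opposite BC is not acute, so the smallest enclosing circle has BC as diameter.
Centre = midpoint of BC = (-3, -2), r² = 232/4 = 58.
The points at distance exactly r from the centre are B, C — 2 points.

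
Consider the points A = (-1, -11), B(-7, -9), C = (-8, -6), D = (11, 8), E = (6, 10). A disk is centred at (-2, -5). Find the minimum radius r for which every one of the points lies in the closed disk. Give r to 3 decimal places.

The required radius is the distance from (-2, -5) to the farthest point.
Squared distances: 37, 41, 37, 338, 289.
Maximum is 338, attained at D.
r = √338 ≈ 18.385.

18.385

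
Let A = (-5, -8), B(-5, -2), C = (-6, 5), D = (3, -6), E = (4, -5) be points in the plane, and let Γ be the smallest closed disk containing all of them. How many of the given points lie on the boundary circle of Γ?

The minimum enclosing circle of a finite set is fixed by two of the points (as a diameter) or three (as a circumcircle).
The minimum enclosing circle is determined by three boundary points: A, C, E.
Their circumcentre is (-2.25, -1.25) with r² = 53.125.
The farthest remaining point D is at distance² 50.125 ≤ 53.125.
The points at distance exactly r from the centre are A, C, E — 3 points.

3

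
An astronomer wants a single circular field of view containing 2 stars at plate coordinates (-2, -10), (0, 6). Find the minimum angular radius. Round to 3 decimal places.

8.062

The smallest circle enclosing two points has them as diameter endpoints.
Centre = midpoint = (-1, -2); r² = |(-2, -10)−(0, 6)|²/4 = 260/4 = 65.
r = √65 ≈ 8.062.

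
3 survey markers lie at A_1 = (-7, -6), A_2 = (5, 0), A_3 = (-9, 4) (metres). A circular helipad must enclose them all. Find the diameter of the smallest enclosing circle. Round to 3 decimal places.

Side lengths²: A_1A_2² = 180, A_1A_3² = 104, A_2A_3² = 212.
Since A_2A_3² = 212 < 180 + 104 = 284, the triangle is acute, so the smallest enclosing circle is the circumcircle.
Circumcentre = (-28/11, 1/11), r² = 6890/121.
Diameter = 2r = 2√(6890/121) ≈ 15.092.

15.092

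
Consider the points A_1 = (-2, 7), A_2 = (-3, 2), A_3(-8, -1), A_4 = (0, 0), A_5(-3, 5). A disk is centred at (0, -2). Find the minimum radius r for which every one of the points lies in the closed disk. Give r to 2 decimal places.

The required radius is the distance from (0, -2) to the farthest point.
Squared distances: 85, 25, 65, 4, 58.
Maximum is 85, attained at A_1.
r = √85 ≈ 9.22.

9.22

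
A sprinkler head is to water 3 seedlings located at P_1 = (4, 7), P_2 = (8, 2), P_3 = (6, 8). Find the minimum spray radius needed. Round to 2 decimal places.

3.23

Side lengths²: P_1P_2² = 41, P_1P_3² = 5, P_2P_3² = 40.
Since P_1P_2² = 41 < 40 + 5 = 45, the triangle is acute, so the smallest enclosing circle is the circumcircle.
Circumcentre = (89/14, 67/14), r² = 1025/98.
r = √(1025/98) ≈ 3.23.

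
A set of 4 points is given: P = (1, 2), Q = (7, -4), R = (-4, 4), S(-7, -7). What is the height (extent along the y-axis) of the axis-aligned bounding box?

max y = 4, min y = -7, so height = 11.

11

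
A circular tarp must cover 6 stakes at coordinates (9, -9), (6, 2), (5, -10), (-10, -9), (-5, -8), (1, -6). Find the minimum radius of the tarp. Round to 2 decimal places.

10.06

The minimum enclosing circle of a finite set is fixed by two of the points (as a diameter) or three (as a circumcircle).
The minimum enclosing circle is determined by three boundary points: (9, -9), (6, 2), (-10, -9).
Their circumcentre is (-0.5, -125/22) with r² = 24505/242.
The farthest remaining point (5, -10) is at distance² 11833/242 ≤ 24505/242.
r = √(24505/242) ≈ 10.06.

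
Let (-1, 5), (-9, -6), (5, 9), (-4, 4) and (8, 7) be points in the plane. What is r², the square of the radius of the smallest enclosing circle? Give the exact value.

The farthest pair is (-9, -6)–(8, 7) with squared distance 458. The circle on this segment as diameter has centre (-0.5, 0.5) and r² = 458/4 = 114.5.
Check (-1, 5): distance² to centre = 20.5 ≤ 114.5, so it lies inside.
All remaining points lie in this disk, and no smaller disk contains both endpoints, so this is the minimum enclosing circle.

114.5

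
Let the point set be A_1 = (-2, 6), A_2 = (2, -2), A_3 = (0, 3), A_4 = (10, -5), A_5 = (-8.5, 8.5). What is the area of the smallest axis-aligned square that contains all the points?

342.25

The bounding box has width 18.5 and height 13.5.
An axis-aligned square enclosing the set must have side ≥ max(width, height).
So the minimum side is max(18.5, 13.5) = 18.5.
Area = 18.5² = 342.25.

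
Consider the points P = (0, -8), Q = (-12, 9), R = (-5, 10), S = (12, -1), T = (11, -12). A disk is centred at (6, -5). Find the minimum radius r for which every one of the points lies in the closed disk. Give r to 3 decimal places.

22.804

The required radius is the distance from (6, -5) to the farthest point.
Squared distances: 45, 520, 346, 52, 74.
Maximum is 520, attained at Q.
r = √520 ≈ 22.804.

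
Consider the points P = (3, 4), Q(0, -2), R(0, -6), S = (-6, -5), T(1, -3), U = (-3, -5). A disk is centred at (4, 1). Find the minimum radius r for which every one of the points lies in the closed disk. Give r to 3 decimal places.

The required radius is the distance from (4, 1) to the farthest point.
Squared distances: 10, 25, 65, 136, 25, 85.
Maximum is 136, attained at S.
r = √136 ≈ 11.662.

11.662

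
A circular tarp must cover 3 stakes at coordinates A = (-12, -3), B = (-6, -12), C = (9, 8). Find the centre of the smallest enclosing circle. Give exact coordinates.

(15/34, -41/34)

Side lengths²: AB² = 117, AC² = 562, BC² = 625.
Since BC² = 625 < 562 + 117 = 679, the triangle is acute, so the smallest enclosing circle is the circumcircle.
Circumcentre = (15/34, -41/34), r² = 91325/578.
Centre = (15/34, -41/34).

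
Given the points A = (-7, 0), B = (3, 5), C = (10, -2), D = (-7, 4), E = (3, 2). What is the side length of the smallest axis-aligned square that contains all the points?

The bounding box has width 17 and height 7.
An axis-aligned square enclosing the set must have side ≥ max(width, height).
So the minimum side is max(17, 7) = 17.

17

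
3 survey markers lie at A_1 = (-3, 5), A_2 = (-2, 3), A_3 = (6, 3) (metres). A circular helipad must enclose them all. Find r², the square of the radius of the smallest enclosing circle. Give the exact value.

21.25

Side lengths²: A_1A_2² = 5, A_1A_3² = 85, A_2A_3² = 64.
Since A_1A_3² = 85 ≥ 64 + 5 = 69, the angle opposite A_1A_3 is not acute, so the smallest enclosing circle has A_1A_3 as diameter.
Centre = midpoint of A_1A_3 = (1.5, 4), r² = 85/4 = 21.25.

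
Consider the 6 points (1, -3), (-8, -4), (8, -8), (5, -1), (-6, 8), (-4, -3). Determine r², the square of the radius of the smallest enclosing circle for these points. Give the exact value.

113

The farthest pair is (8, -8)–(-6, 8) with squared distance 452. The circle on this segment as diameter has centre (1, 0) and r² = 452/4 = 113.
Check (1, -3): distance² to centre = 9 ≤ 113, so it lies inside.
All remaining points lie in this disk, and no smaller disk contains both endpoints, so this is the minimum enclosing circle.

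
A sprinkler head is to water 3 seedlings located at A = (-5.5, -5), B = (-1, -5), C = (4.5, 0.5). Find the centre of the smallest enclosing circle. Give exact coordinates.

(-0.5, -2.25)

Side lengths²: AB² = 20.25, AC² = 130.25, BC² = 60.5.
Since AC² = 130.25 ≥ 60.5 + 20.25 = 80.75, the angle opposite AC is not acute, so the smallest enclosing circle has AC as diameter.
Centre = midpoint of AC = (-0.5, -2.25), r² = 130.25/4 = 32.5625.
Centre = (-0.5, -2.25).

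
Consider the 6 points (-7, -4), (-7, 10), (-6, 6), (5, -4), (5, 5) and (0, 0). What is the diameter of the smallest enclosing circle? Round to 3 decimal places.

18.439

The farthest pair is (-7, 10)–(5, -4) with squared distance 340. The circle on this segment as diameter has centre (-1, 3) and r² = 340/4 = 85.
Check (-7, -4): distance² to centre = 85 ≤ 85, so it lies inside.
All remaining points lie in this disk, and no smaller disk contains both endpoints, so this is the minimum enclosing circle.
Diameter = 2r = 2√85 ≈ 18.439.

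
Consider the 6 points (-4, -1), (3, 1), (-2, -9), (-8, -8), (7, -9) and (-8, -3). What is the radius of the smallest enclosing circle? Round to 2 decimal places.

8.08

The farthest pair is (7, -9)–(-8, -3) with squared distance 261. The circle on this segment as diameter has centre (-0.5, -6) and r² = 261/4 = 65.25.
Check (-4, -1): distance² to centre = 37.25 ≤ 65.25, so it lies inside.
All remaining points lie in this disk, and no smaller disk contains both endpoints, so this is the minimum enclosing circle.
r = √(65.25) ≈ 8.08.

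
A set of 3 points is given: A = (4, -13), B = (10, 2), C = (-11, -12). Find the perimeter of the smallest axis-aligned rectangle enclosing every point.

Width = max x − min x = 10 − (-11) = 21.
Height = max y − min y = 2 − (-13) = 15.
Perimeter = 2(21 + 15) = 72.

72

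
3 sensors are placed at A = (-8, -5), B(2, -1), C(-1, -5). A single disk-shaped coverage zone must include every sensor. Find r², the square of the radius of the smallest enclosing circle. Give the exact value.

29

Side lengths²: AB² = 116, AC² = 49, BC² = 25.
Since AB² = 116 ≥ 49 + 25 = 74, the angle opposite AB is not acute, so the smallest enclosing circle has AB as diameter.
Centre = midpoint of AB = (-3, -3), r² = 116/4 = 29.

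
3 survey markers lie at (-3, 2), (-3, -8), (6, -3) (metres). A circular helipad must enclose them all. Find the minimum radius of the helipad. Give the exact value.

53/9

Call the three points A, B, C in the order given.
Side lengths²: AB² = 100, AC² = 106, BC² = 106.
Since BC² = 106 < 106 + 100 = 206, the triangle is acute, so the smallest enclosing circle is the circumcircle.
Circumcentre = (1/9, -3), r² = 2809/81.
r = √(2809/81) = 53/9.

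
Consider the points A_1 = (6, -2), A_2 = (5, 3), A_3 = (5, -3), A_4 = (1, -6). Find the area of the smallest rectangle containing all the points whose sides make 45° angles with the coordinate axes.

In coordinates u = x + y, v = x − y the rectangle is axis-aligned; the map (x,y)→(u,v) scales areas by 2.
u-values: 4, 8, 2, -5; range = 8 − (-5) = 13.
v-values: 8, 2, 8, 7; range = 8 − 2 = 6.
Area = (13 × 6) / 2 = 39.

39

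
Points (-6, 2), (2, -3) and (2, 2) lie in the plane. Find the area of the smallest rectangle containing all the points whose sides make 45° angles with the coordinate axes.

In coordinates u = x + y, v = x − y the rectangle is axis-aligned; the map (x,y)→(u,v) scales areas by 2.
u-values: -4, -1, 4; range = 4 − (-4) = 8.
v-values: -8, 5, 0; range = 5 − (-8) = 13.
Area = (8 × 13) / 2 = 52.

52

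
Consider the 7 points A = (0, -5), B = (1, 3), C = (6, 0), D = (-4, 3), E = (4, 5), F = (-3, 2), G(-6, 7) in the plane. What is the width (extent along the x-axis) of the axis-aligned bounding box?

12

max x = 6, min x = -6, so width = 12.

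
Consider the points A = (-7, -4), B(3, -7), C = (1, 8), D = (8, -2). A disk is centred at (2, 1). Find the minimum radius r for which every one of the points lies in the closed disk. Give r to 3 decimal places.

The required radius is the distance from (2, 1) to the farthest point.
Squared distances: 106, 65, 50, 45.
Maximum is 106, attained at A.
r = √106 ≈ 10.296.

10.296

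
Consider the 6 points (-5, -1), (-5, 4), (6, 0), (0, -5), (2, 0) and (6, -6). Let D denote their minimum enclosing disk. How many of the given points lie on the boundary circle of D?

2

The farthest pair is (-5, 4)–(6, -6) with squared distance 221. The circle on this segment as diameter has centre (0.5, -1) and r² = 221/4 = 55.25.
Check (-5, -1): distance² to centre = 30.25 ≤ 55.25, so it lies inside.
All remaining points lie in this disk, and no smaller disk contains both endpoints, so this is the minimum enclosing circle.
The points at distance exactly r from the centre are (-5, 4), (6, -6) — 2 points.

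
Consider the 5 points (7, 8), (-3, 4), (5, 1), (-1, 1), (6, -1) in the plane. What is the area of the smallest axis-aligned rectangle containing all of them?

90

x ranges over [-3, 7], width 10.
y ranges over [-1, 8], height 9.
Area = 10 × 9 = 90.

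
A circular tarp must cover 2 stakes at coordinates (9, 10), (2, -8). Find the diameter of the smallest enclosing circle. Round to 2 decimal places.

The smallest circle enclosing two points has them as diameter endpoints.
Centre = midpoint = (5.5, 1); r² = |(9, 10)−(2, -8)|²/4 = 373/4 = 93.25.
Diameter = 2r = 2√(93.25) ≈ 19.31.

19.31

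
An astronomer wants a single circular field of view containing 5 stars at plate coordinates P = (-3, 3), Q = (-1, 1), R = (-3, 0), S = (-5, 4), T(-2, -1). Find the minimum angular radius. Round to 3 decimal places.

The minimum enclosing circle of a finite set is fixed by two of the points (as a diameter) or three (as a circumcircle).
The farthest pair is S–T with squared distance 34. The circle on this segment as diameter has centre (-3.5, 1.5) and r² = 34/4 = 8.5.
Check P: distance² to centre = 2.5 ≤ 8.5, so it lies inside.
All remaining points lie in this disk, and no smaller disk contains both endpoints, so this is the minimum enclosing circle.
r = √(8.5) ≈ 2.915.

2.915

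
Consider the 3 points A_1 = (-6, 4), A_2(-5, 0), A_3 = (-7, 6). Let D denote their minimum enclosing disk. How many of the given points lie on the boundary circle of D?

2

Side lengths²: A_1A_2² = 17, A_1A_3² = 5, A_2A_3² = 40.
Since A_2A_3² = 40 ≥ 17 + 5 = 22, the angle opposite A_2A_3 is not acute, so the smallest enclosing circle has A_2A_3 as diameter.
Centre = midpoint of A_2A_3 = (-6, 3), r² = 40/4 = 10.
The points at distance exactly r from the centre are A_2, A_3 — 2 points.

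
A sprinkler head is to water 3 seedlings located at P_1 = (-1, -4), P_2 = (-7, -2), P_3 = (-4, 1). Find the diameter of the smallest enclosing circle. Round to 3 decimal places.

6.519

Side lengths²: P_1P_2² = 40, P_1P_3² = 34, P_2P_3² = 18.
Since P_1P_2² = 40 < 34 + 18 = 52, the triangle is acute, so the smallest enclosing circle is the circumcircle.
Circumcentre = (-3.75, -2.25), r² = 10.625.
Diameter = 2r = 2√(10.625) ≈ 6.519.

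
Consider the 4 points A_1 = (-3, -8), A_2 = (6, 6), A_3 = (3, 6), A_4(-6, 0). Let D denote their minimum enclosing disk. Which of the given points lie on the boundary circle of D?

By Welzl's lemma the MEC is supported by two points (diametrically opposite) or three points (on a circumcircle).
The farthest pair is A_1–A_2 with squared distance 277. The circle on this segment as diameter has centre (1.5, -1) and r² = 277/4 = 69.25.
Check A_3: distance² to centre = 51.25 ≤ 69.25, so it lies inside.
All remaining points lie in this disk, and no smaller disk contains both endpoints, so this is the minimum enclosing circle.
The points at distance exactly r from the centre are A_1, A_2 — 2 points.

A_1, A_2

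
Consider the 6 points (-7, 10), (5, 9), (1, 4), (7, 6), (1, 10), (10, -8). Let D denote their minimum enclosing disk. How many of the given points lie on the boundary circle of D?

By Welzl's lemma the MEC is supported by two points (diametrically opposite) or three points (on a circumcircle).
The farthest pair is (-7, 10)–(10, -8) with squared distance 613. The circle on this segment as diameter has centre (1.5, 1) and r² = 613/4 = 153.25.
Check (5, 9): distance² to centre = 76.25 ≤ 153.25, so it lies inside.
All remaining points lie in this disk, and no smaller disk contains both endpoints, so this is the minimum enclosing circle.
The points at distance exactly r from the centre are (-7, 10), (10, -8) — 2 points.

2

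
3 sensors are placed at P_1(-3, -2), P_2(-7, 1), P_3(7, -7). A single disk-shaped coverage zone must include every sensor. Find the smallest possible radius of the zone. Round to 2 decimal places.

Side lengths²: P_1P_2² = 25, P_1P_3² = 125, P_2P_3² = 260.
Since P_2P_3² = 260 ≥ 125 + 25 = 150, the angle opposite P_2P_3 is not acute, so the smallest enclosing circle has P_2P_3 as diameter.
Centre = midpoint of P_2P_3 = (0, -3), r² = 260/4 = 65.
r = √65 ≈ 8.06.

8.06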